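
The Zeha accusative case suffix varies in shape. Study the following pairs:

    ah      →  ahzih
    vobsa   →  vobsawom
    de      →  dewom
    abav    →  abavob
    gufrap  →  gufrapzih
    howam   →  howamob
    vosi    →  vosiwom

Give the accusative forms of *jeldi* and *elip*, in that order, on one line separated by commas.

jeldiwom, elipzih

The pattern is voicing of the final sound: -zih when the stem ends in a voiceless consonant (*ah*, *gufrap*); -ob when the stem ends in a voiced consonant (*abav*, *howam*); -wom when the stem ends in a vowel (*vobsa*, *de*, *vosi*).
Since the final sound of *jeldi* is /i/ (a vowel), it takes -wom, giving *jeldiwom*.
*elip*: final sound = /p/, a voiceless consonant → -zih → *elipzih*.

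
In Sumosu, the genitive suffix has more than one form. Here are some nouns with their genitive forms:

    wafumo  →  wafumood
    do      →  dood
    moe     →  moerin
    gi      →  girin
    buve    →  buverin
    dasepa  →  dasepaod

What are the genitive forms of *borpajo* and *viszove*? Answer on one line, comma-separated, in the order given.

The alternation tracks the last vowel of the stem — -rin when the last vowel of the stem is a front vowel (*moe*, *gi*, *buve*); -od when the last vowel of the stem is a back vowel (*wafumo*, *do*, *dasepa*).
*borpajo* — last vowel /o/ (a back vowel) → -od → *borpajood*.
*viszove*: last vowel = /e/, a front vowel → -rin → *viszoverin*.

borpajood, viszoverin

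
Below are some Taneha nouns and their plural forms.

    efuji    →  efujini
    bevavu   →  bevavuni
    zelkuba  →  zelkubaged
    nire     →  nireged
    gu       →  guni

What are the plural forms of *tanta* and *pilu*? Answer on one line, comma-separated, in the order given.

tantaged, piluni

The alternation tracks the last vowel of the stem — -ni when the last vowel of the stem is a high vowel (*efuji*, *bevavu*, *gu*); -ged when the last vowel of the stem is a non-high vowel (*zelkuba*, *nire*).
The last vowel of *tanta* is /a/, which is a non-high vowel, so the suffix is -ged, giving *tantaged*.
*pilu*: last vowel = /u/, a high vowel → -ni → *piluni*.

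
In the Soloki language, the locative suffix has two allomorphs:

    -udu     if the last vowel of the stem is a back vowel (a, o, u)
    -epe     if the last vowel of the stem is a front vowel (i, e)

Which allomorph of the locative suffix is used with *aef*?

*aef*: last vowel = /e/, a front vowel → -epe.

-epe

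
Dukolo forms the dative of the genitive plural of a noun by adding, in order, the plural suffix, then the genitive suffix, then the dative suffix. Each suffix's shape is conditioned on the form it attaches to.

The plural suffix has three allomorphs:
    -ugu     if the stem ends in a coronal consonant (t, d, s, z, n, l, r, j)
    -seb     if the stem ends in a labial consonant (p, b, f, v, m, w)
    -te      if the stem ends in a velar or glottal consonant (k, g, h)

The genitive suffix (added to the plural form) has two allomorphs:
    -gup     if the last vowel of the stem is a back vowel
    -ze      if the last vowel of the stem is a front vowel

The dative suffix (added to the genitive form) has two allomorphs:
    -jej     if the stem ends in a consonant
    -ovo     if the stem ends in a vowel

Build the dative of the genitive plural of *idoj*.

idojugugupjej

*idoj*: final consonant = /j/, coronal → -ugu → *idojugu*.
The plural form *idojugu*: last vowel = /u/, a back vowel → -gup → *idojugugup*.
The genitive form *idojugugup* — final sound /p/ (a consonant) → -jej → *idojugugupjej*.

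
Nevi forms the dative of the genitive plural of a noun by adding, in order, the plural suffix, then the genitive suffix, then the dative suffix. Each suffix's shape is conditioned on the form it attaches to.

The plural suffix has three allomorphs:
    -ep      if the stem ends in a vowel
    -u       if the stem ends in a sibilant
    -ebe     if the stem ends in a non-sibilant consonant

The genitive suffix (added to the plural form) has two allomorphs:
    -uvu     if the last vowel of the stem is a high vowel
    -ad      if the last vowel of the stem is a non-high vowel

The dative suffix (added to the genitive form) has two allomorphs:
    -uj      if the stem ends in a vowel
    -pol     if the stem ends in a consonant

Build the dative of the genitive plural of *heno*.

henoepadpol

*heno* — final sound /o/ (a vowel) → -ep → *henoep*.
The last vowel of the plural form *henoep* is /e/, which is a non-high vowel, so the genitive suffix is -ad, giving *henoepad*.
Since the final sound of the genitive form *henoepad* is /d/ (a consonant), it takes -pol, giving *henoepadpol*.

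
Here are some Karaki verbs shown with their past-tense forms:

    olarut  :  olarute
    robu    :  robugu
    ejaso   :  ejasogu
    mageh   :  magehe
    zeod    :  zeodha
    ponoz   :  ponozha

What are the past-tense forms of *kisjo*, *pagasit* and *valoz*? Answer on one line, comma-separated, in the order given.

The alternation tracks the final sound of the stem — -e when the stem ends in a voiceless consonant (*olarut*, *mageh*); -ha when the stem ends in a voiced consonant (*zeod*, *ponoz*); -gu when the stem ends in a vowel (*robu*, *ejaso*).
*kisjo* — final sound /o/ (a vowel) → -gu → *kisjogu*.
*pagasit*: final sound = /t/, a voiceless consonant → -e → *pagasite*.
*valoz* — final sound /z/ (a voiced consonant) → -ha → *valozha*.

kisjogu, pagasite, valozha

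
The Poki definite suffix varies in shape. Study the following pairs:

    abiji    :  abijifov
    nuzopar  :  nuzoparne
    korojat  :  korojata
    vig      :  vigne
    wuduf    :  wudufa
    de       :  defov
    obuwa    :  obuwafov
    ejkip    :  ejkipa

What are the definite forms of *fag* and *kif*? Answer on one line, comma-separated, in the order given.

The alternation tracks the final sound of the stem — -a when the stem ends in a voiceless consonant (*korojat*, *wuduf*, *ejkip*); -ne when the stem ends in a voiced consonant (*nuzopar*, *vig*); -fov when the stem ends in a vowel (*abiji*, *de*, *obuwa*).
The final sound of *fag* is /g/, which is a voiced consonant, so the suffix is -ne, giving *fagne*.
*kif* — final sound /f/ (a voiceless consonant) → -a → *kifa*.

fagne, kifa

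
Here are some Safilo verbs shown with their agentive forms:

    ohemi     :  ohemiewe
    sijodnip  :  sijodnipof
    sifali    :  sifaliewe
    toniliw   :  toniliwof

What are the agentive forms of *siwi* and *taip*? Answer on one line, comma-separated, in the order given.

siwiewe, taipof

Looking at the final sound of each stem: -of when the stem ends in a consonant (*sijodnip*, *toniliw*); -ewe when the stem ends in a vowel (*ohemi*, *sifali*).
*siwi*: final sound = /i/, a vowel → -ewe → *siwiewe*.
The final sound of *taip* is /p/, which is a consonant, so the suffix is -of, giving *taipof*.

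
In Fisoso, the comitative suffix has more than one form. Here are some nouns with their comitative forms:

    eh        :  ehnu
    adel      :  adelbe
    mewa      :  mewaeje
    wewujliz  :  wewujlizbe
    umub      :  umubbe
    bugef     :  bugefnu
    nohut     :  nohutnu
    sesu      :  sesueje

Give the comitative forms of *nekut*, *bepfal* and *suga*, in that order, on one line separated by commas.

nekutnu, bepfalbe, sugaeje

The suffix is conditioned by the final sound: -nu when the stem ends in a voiceless consonant (*eh*, *bugef*, *nohut*); -be when the stem ends in a voiced consonant (*adel*, *wewujliz*, *umub*); -eje when the stem ends in a vowel (*mewa*, *sesu*).
*nekut* — final sound /t/ (a voiceless consonant) → -nu → *nekutnu*.
Since the final sound of *bepfal* is /l/ (a voiced consonant), it takes -be, giving *bepfalbe*.
Since the final sound of *suga* is /a/ (a vowel), it takes -eje, giving *sugaeje*.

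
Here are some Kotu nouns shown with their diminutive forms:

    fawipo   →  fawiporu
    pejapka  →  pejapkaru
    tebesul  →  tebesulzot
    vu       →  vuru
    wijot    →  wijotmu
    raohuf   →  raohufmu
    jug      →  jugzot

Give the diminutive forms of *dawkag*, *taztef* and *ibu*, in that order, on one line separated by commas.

dawkagzot, taztefmu, iburu

Looking at the final sound of each stem: -mu when the stem ends in a voiceless consonant (*wijot*, *raohuf*); -zot when the stem ends in a voiced consonant (*tebesul*, *jug*); -ru when the stem ends in a vowel (*fawipo*, *pejapka*, *vu*).
*dawkag* — final sound /g/ (a voiced consonant) → -zot → *dawkagzot*.
*taztef*: final sound = /f/, a voiceless consonant → -mu → *taztefmu*.
The final sound of *ibu* is /u/, which is a vowel, so the suffix is -ru, giving *iburu*.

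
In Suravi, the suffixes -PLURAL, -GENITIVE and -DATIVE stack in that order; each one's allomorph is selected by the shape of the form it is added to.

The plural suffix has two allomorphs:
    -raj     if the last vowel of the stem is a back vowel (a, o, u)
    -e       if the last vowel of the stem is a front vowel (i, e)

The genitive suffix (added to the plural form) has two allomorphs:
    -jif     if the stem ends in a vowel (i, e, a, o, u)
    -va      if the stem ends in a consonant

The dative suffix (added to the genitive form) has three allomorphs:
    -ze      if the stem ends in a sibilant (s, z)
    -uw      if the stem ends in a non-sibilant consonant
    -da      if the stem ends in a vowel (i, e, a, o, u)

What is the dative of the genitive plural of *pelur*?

pelurrajvada

*pelur* — last vowel /u/ (a back vowel) → -raj → *pelurraj*.
Since the final sound of the plural form *pelurraj* is /j/ (a consonant), it takes -va, giving *pelurrajva*.
The genitive form *pelurrajva*: final sound = /a/, a vowel → -da → *pelurrajvada*.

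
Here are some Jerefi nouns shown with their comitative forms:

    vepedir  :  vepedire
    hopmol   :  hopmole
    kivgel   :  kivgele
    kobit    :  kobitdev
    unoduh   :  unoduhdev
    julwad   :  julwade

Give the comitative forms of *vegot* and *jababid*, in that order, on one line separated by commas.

vegotdev, jababide

The suffix is conditioned by the final consonant: -dev when the stem ends in a voiceless consonant (*kobit*, *unoduh*); -e when the stem ends in a voiced consonant (*vepedir*, *hopmol*, *kivgel*, *julwad*).
*vegot*: final consonant = /t/, voiceless → -dev → *vegotdev*.
*jababid*: final consonant = /d/, voiced → -e → *jababide*.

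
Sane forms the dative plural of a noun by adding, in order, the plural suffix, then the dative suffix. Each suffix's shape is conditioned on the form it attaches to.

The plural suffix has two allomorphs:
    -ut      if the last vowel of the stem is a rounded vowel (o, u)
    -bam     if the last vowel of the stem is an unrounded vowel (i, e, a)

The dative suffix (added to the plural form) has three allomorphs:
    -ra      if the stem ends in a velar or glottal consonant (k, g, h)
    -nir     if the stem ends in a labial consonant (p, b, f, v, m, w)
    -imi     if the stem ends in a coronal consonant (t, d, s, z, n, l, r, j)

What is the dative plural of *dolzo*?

*dolzo* — last vowel /o/ (a rounded vowel) → -ut → *dolzout*.
The plural form *dolzout*: final consonant = /t/, coronal → -imi → *dolzoutimi*.

dolzoutimi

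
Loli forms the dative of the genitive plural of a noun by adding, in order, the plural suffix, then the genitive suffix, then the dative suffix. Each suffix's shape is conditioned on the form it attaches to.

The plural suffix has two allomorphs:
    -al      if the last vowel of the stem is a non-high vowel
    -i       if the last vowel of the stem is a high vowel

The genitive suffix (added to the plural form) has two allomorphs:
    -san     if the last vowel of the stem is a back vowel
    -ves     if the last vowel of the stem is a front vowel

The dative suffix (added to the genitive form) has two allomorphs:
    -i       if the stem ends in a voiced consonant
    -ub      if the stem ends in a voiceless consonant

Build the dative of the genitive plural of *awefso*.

awefsoalsani

*awefso* — last vowel /o/ (a non-high vowel) → -al → *awefsoal*.
The plural form *awefsoal*: last vowel = /a/, a back vowel → -san → *awefsoalsan*.
The genitive form *awefsoalsan* — final consonant /n/ (voiced) → -i → *awefsoalsani*.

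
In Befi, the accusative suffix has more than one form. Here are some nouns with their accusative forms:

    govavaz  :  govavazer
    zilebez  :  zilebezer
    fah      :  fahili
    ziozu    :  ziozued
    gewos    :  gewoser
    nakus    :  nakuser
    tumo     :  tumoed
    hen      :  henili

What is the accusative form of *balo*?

The alternation tracks the final sound of the stem — -er when the stem ends in a sibilant (*govavaz*, *zilebez*, *gewos*, *nakus*); -ili when the stem ends in a non-sibilant consonant (*fah*, *hen*); -ed when the stem ends in a vowel (*ziozu*, *tumo*).
*balo* — final sound /o/ (a vowel) → -ed → *baloed*.

baloed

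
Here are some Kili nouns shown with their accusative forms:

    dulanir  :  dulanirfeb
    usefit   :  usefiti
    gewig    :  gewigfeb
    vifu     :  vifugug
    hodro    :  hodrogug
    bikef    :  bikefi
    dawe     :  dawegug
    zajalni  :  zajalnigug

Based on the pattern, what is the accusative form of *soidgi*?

soidgigug

The suffix is conditioned by the final sound: -i when the stem ends in a voiceless consonant (*usefit*, *bikef*); -feb when the stem ends in a voiced consonant (*dulanir*, *gewig*); -gug when the stem ends in a vowel (*vifu*, *hodro*, *dawe*, *zajalni*).
*soidgi* — final sound /i/ (a vowel) → -gug → *soidgigug*.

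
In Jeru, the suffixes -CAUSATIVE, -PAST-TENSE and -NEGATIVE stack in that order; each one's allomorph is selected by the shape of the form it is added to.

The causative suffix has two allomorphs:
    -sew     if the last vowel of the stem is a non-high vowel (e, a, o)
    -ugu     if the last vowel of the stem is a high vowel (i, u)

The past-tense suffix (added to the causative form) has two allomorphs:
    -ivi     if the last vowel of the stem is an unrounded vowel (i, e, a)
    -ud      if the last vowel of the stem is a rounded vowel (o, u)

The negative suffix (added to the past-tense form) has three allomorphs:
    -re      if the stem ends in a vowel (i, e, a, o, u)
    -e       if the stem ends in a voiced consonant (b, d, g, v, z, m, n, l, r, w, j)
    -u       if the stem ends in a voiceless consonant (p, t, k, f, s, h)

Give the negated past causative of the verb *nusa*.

*nusa*: last vowel = /a/, a non-high vowel → -sew → *nusasew*.
Since the last vowel of the causative form *nusasew* is /e/ (an unrounded vowel), it takes -ivi, giving *nusasewivi*.
The past-tense form *nusasewivi* — final sound /i/ (a vowel) → -re → *nusasewivire*.

nusasewivire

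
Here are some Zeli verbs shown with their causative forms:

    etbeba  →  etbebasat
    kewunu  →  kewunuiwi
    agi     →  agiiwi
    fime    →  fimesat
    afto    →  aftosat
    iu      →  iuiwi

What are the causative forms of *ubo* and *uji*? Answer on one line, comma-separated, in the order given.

ubosat, ujiiwi

Looking at the last vowel of each stem: -iwi when the last vowel of the stem is a high vowel (*kewunu*, *agi*, *iu*); -sat when the last vowel of the stem is a non-high vowel (*etbeba*, *fime*, *afto*).
*ubo*: last vowel = /o/, a non-high vowel → -sat → *ubosat*.
*uji* — last vowel /i/ (a high vowel) → -iwi → *ujiiwi*.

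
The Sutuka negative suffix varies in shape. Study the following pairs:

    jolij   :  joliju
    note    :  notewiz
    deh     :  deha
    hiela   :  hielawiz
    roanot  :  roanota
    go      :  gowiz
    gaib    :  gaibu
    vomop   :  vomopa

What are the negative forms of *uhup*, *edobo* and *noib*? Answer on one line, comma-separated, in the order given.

uhupa, edobowiz, noibu

Looking at the final sound of each stem: -a when the stem ends in a voiceless consonant (*deh*, *roanot*, *vomop*); -u when the stem ends in a voiced consonant (*jolij*, *gaib*); -wiz when the stem ends in a vowel (*note*, *hiela*, *go*).
The final sound of *uhup* is /p/, which is a voiceless consonant, so the suffix is -a, giving *uhupa*.
Since the final sound of *edobo* is /o/ (a vowel), it takes -wiz, giving *edobowiz*.
The final sound of *noib* is /b/, which is a voiced consonant, so the suffix is -u, giving *noibu*.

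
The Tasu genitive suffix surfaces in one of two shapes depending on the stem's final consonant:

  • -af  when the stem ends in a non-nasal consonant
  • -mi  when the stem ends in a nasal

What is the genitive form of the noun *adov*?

adovaf

Since the final consonant of *adov* is /v/ (non-nasal), it takes -af, giving *adovaf*.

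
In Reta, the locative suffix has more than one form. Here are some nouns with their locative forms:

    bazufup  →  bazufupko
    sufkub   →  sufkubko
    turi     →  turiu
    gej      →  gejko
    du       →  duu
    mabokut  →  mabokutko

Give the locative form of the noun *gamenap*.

gamenapko

The pattern is consonant vs. vowel: -ko when the stem ends in a consonant (*bazufup*, *sufkub*, *gej*, *mabokut*); -u when the stem ends in a vowel (*turi*, *du*).
*gamenap* — final sound /p/ (a consonant) → -ko → *gamenapko*.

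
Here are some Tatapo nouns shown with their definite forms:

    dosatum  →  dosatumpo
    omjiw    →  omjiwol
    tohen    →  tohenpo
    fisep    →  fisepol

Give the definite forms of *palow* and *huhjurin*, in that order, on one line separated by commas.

The pattern is nasality of the final consonant: -po when the stem ends in a nasal (*dosatum*, *tohen*); -ol when the stem ends in a non-nasal consonant (*omjiw*, *fisep*).
The final consonant of *palow* is /w/, which is non-nasal, so the suffix is -ol, giving *palowol*.
*huhjurin*: final consonant = /n/, a nasal → -po → *huhjurinpo*.

palowol, huhjurinpo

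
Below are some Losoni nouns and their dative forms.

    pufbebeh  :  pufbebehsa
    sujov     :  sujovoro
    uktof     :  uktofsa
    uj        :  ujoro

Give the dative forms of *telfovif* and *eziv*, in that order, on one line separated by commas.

The suffix is conditioned by the final consonant: -sa when the stem ends in a voiceless consonant (*pufbebeh*, *uktof*); -oro when the stem ends in a voiced consonant (*sujov*, *uj*).
Since the final consonant of *telfovif* is /f/ (voiceless), it takes -sa, giving *telfovifsa*.
*eziv*: final consonant = /v/, voiced → -oro → *ezivoro*.

telfovifsa, ezivoro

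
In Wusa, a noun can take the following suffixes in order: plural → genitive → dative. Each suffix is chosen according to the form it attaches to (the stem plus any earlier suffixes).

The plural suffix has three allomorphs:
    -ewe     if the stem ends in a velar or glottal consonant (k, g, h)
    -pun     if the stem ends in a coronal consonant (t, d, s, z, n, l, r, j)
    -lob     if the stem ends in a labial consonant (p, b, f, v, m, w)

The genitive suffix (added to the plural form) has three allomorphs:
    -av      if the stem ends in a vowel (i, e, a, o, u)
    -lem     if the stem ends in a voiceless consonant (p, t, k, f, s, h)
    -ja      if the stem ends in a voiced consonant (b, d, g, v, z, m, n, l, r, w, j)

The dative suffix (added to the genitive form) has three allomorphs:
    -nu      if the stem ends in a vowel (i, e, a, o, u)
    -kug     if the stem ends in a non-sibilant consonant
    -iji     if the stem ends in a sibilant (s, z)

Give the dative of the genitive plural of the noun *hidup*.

*hidup*: final consonant = /p/, labial → -lob → *hiduplob*.
The plural form *hiduplob* — final sound /b/ (a voiced consonant) → -ja → *hiduplobja*.
The genitive form *hiduplobja*: final sound = /a/, a vowel → -nu → *hiduplobjanu*.

hiduplobjanu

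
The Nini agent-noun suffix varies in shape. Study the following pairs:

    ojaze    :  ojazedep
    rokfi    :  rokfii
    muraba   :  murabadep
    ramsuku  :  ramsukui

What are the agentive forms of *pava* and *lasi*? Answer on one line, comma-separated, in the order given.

pavadep, lasii

The pattern is height harmony: -i when the last vowel of the stem is a high vowel (*rokfi*, *ramsuku*); -dep when the last vowel of the stem is a non-high vowel (*ojaze*, *muraba*).
*pava*: last vowel = /a/, a non-high vowel → -dep → *pavadep*.
Since the last vowel of *lasi* is /i/ (a high vowel), it takes -i, giving *lasii*.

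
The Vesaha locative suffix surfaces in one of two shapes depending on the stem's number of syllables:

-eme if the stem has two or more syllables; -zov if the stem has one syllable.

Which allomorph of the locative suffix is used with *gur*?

-zov

*gur* (one syllable) → -zov.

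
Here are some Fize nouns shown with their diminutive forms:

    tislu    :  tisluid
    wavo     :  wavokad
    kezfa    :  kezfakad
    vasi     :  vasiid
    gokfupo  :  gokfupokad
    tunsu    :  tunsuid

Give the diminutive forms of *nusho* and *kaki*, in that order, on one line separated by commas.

nushokad, kakiid

The pattern is height harmony: -id when the last vowel of the stem is a high vowel (*tislu*, *vasi*, *tunsu*); -kad when the last vowel of the stem is a non-high vowel (*wavo*, *kezfa*, *gokfupo*).
*nusho* — last vowel /o/ (a non-high vowel) → -kad → *nushokad*.
The last vowel of *kaki* is /i/, which is a high vowel, so the suffix is -id, giving *kakiid*.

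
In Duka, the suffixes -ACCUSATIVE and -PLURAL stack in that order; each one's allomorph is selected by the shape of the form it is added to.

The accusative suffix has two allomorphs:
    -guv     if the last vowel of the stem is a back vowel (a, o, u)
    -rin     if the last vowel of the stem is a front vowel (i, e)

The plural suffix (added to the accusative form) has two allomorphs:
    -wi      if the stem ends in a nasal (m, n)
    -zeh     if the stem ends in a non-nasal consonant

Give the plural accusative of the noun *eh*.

ehrinwi

*eh* — last vowel /e/ (a front vowel) → -rin → *ehrin*.
The accusative form *ehrin*: final consonant = /n/, a nasal → -wi → *ehrinwi*.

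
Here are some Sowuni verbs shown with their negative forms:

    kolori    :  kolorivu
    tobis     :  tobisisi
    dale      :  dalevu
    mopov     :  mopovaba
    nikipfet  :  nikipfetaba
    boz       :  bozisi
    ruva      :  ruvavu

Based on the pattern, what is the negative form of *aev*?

aevaba

Looking at the final sound of each stem: -isi when the stem ends in a sibilant (*tobis*, *boz*); -aba when the stem ends in a non-sibilant consonant (*mopov*, *nikipfet*); -vu when the stem ends in a vowel (*kolori*, *dale*, *ruva*).
*aev*: final sound = /v/, a non-sibilant consonant → -aba → *aevaba*.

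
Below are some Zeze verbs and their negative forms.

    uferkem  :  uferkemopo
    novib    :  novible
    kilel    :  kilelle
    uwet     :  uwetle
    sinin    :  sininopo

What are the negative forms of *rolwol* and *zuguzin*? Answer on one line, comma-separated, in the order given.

rolwolle, zuguzinopo

The alternation tracks the final consonant of the stem — -opo when the stem ends in a nasal (*uferkem*, *sinin*); -le when the stem ends in a non-nasal consonant (*novib*, *kilel*, *uwet*).
Since the final consonant of *rolwol* is /l/ (non-nasal), it takes -le, giving *rolwolle*.
The final consonant of *zuguzin* is /n/, which is a nasal, so the suffix is -opo, giving *zuguzinopo*.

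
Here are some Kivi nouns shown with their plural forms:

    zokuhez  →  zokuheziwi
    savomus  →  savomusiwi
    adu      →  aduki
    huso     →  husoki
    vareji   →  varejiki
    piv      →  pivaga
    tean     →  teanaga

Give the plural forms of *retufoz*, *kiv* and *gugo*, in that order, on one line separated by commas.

retufoziwi, kivaga, gugoki

Looking at the final sound of each stem: -iwi when the stem ends in a sibilant (*zokuhez*, *savomus*); -aga when the stem ends in a non-sibilant consonant (*piv*, *tean*); -ki when the stem ends in a vowel (*adu*, *huso*, *vareji*).
The final sound of *retufoz* is /z/, which is a sibilant, so the suffix is -iwi, giving *retufoziwi*.
The final sound of *kiv* is /v/, which is a non-sibilant consonant, so the suffix is -aga, giving *kivaga*.
Since the final sound of *gugo* is /o/ (a vowel), it takes -ki, giving *gugoki*.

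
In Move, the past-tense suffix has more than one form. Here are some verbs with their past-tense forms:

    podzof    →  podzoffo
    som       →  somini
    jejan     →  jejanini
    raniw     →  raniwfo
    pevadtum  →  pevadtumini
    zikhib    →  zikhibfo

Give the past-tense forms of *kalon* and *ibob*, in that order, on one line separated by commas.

Looking at the final consonant of each stem: -ini when the stem ends in a nasal (*som*, *jejan*, *pevadtum*); -fo when the stem ends in a non-nasal consonant (*podzof*, *raniw*, *zikhib*).
The final consonant of *kalon* is /n/, which is a nasal, so the suffix is -ini, giving *kalonini*.
*ibob* — final consonant /b/ (non-nasal) → -fo → *ibobfo*.

kalonini, ibobfo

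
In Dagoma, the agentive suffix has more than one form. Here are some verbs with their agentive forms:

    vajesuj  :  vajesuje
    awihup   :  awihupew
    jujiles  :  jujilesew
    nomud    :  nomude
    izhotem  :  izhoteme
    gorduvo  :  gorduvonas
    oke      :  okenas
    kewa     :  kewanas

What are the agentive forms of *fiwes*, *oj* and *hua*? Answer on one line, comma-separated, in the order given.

fiwesew, oje, huanas

Looking at the final sound of each stem: -ew when the stem ends in a voiceless consonant (*awihup*, *jujiles*); -e when the stem ends in a voiced consonant (*vajesuj*, *nomud*, *izhotem*); -nas when the stem ends in a vowel (*gorduvo*, *oke*, *kewa*).
Since the final sound of *fiwes* is /s/ (a voiceless consonant), it takes -ew, giving *fiwesew*.
*oj* — final sound /j/ (a voiced consonant) → -e → *oje*.
Since the final sound of *hua* is /a/ (a vowel), it takes -nas, giving *huanas*.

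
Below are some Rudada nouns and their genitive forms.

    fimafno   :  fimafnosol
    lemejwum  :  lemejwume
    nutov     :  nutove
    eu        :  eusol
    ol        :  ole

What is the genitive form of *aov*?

aove

The pattern is consonant vs. vowel: -e when the stem ends in a consonant (*lemejwum*, *nutov*, *ol*); -sol when the stem ends in a vowel (*fimafno*, *eu*).
The final sound of *aov* is /v/, which is a consonant, so the suffix is -e, giving *aove*.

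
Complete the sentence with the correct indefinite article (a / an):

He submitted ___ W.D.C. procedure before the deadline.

The indefinite article is chosen by the initial *sound* of the following word, not its spelling.
The initialism *W.D.C.* is read letter by letter; the first letter, W, is pronounced /ˈdʌbəl.juː/, which begins with a consonant sound.
So the article is *a*: He submitted a W.D.C. procedure before the deadline.

a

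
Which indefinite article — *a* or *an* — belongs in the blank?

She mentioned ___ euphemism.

a

The indefinite article is chosen by the initial *sound* of the following word, not its spelling.
*euphemism* begins with the sound /juː/ (eu pronounced /juː/) — a consonant sound.
So the article is *a*: She mentioned a euphemism.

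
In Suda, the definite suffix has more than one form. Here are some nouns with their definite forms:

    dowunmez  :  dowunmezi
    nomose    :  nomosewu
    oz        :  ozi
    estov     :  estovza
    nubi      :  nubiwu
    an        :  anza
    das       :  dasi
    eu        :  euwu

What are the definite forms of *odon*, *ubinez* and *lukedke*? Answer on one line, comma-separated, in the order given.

odonza, ubinezi, lukedkewu

The suffix is conditioned by the final sound: -i when the stem ends in a sibilant (*dowunmez*, *oz*, *das*); -za when the stem ends in a non-sibilant consonant (*estov*, *an*); -wu when the stem ends in a vowel (*nomose*, *nubi*, *eu*).
*odon* — final sound /n/ (a non-sibilant consonant) → -za → *odonza*.
*ubinez*: final sound = /z/, a sibilant → -i → *ubinezi*.
*lukedke*: final sound = /e/, a vowel → -wu → *lukedkewu*.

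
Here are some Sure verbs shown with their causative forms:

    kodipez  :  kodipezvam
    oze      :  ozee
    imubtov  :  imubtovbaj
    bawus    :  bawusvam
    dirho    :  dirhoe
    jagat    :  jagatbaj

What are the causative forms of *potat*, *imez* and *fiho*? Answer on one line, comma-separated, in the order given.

The suffix is conditioned by the final sound: -vam when the stem ends in a sibilant (*kodipez*, *bawus*); -baj when the stem ends in a non-sibilant consonant (*imubtov*, *jagat*); -e when the stem ends in a vowel (*oze*, *dirho*).
The final sound of *potat* is /t/, which is a non-sibilant consonant, so the suffix is -baj, giving *potatbaj*.
The final sound of *imez* is /z/, which is a sibilant, so the suffix is -vam, giving *imezvam*.
The final sound of *fiho* is /o/, which is a vowel, so the suffix is -e, giving *fihoe*.

potatbaj, imezvam, fihoe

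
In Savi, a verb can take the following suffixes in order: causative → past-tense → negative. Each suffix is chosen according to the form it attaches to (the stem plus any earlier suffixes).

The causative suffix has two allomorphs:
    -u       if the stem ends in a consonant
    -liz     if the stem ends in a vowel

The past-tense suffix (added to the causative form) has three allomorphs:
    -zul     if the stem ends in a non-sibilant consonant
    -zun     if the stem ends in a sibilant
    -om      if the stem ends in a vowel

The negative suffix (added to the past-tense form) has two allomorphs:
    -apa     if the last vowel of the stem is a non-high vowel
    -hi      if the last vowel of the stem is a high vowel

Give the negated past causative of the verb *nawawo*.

Since the final sound of *nawawo* is /o/ (a vowel), it takes -liz, giving *nawawoliz*.
Since the final sound of the causative form *nawawoliz* is /z/ (a sibilant), it takes -zun, giving *nawawolizzun*.
The past-tense form *nawawolizzun*: last vowel = /u/, a high vowel → -hi → *nawawolizzunhi*.

nawawolizzunhi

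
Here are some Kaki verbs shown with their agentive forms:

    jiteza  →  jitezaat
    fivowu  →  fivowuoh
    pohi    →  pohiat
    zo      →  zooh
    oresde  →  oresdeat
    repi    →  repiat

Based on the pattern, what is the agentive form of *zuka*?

zukaat

The alternation tracks the last vowel of the stem — -oh when the last vowel of the stem is a rounded vowel (*fivowu*, *zo*); -at when the last vowel of the stem is an unrounded vowel (*jiteza*, *pohi*, *oresde*, *repi*).
*zuka* — last vowel /a/ (an unrounded vowel) → -at → *zukaat*.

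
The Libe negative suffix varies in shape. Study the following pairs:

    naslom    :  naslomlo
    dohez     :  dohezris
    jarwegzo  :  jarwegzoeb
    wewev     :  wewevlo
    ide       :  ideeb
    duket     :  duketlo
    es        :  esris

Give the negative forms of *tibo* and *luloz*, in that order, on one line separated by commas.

tiboeb, lulozris

The alternation tracks the final sound of the stem — -ris when the stem ends in a sibilant (*dohez*, *es*); -lo when the stem ends in a non-sibilant consonant (*naslom*, *wewev*, *duket*); -eb when the stem ends in a vowel (*jarwegzo*, *ide*).
*tibo*: final sound = /o/, a vowel → -eb → *tiboeb*.
The final sound of *luloz* is /z/, which is a sibilant, so the suffix is -ris, giving *lulozris*.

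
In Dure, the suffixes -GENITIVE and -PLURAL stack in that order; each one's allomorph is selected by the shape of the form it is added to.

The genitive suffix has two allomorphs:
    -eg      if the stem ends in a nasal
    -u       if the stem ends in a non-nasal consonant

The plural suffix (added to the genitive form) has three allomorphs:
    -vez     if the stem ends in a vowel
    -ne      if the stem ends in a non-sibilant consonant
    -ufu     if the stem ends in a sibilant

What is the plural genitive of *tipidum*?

tipidumegne

*tipidum*: final consonant = /m/, a nasal → -eg → *tipidumeg*.
The genitive form *tipidumeg*: final sound = /g/, a non-sibilant consonant → -ne → *tipidumegne*.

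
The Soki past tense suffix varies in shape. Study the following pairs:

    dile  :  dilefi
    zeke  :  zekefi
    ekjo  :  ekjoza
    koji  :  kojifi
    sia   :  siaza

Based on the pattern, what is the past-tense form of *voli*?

volifi

Looking at the last vowel of each stem: -fi when the last vowel of the stem is a front vowel (*dile*, *zeke*, *koji*); -za when the last vowel of the stem is a back vowel (*ekjo*, *sia*).
*voli* — last vowel /i/ (a front vowel) → -fi → *volifi*.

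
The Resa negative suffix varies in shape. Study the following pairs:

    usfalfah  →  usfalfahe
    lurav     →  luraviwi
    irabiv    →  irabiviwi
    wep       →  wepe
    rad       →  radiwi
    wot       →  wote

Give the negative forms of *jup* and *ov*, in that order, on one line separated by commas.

The pattern is voicing of the final consonant: -e when the stem ends in a voiceless consonant (*usfalfah*, *wep*, *wot*); -iwi when the stem ends in a voiced consonant (*lurav*, *irabiv*, *rad*).
The final consonant of *jup* is /p/, which is voiceless, so the suffix is -e, giving *jupe*.
Since the final consonant of *ov* is /v/ (voiced), it takes -iwi, giving *oviwi*.

jupe, oviwi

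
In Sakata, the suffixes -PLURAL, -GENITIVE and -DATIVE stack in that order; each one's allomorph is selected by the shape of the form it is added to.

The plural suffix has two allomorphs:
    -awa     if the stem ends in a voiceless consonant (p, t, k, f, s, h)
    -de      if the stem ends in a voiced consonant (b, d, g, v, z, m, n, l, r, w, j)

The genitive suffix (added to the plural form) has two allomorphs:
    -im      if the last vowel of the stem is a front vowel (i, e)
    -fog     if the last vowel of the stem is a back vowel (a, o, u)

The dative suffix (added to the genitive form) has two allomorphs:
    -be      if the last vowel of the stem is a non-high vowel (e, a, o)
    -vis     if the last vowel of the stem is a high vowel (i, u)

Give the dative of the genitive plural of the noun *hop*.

Since the final consonant of *hop* is /p/ (voiceless), it takes -awa, giving *hopawa*.
Since the last vowel of the plural form *hopawa* is /a/ (a back vowel), it takes -fog, giving *hopawafog*.
Since the last vowel of the genitive form *hopawafog* is /o/ (a non-high vowel), it takes -be, giving *hopawafogbe*.

hopawafogbe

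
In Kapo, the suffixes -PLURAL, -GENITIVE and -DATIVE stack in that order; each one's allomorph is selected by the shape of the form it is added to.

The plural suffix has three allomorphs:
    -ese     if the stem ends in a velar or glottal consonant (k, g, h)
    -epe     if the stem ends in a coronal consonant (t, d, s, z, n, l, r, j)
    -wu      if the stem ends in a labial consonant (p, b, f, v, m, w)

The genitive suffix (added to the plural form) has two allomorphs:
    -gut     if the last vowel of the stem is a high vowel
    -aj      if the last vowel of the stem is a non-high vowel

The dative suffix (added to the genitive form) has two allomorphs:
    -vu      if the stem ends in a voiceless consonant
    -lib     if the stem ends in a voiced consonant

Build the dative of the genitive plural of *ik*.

ikeseajlib

*ik*: final consonant = /k/, velar/glottal → -ese → *ikese*.
Since the last vowel of the plural form *ikese* is /e/ (a non-high vowel), it takes -aj, giving *ikeseaj*.
The genitive form *ikeseaj* — final consonant /j/ (voiced) → -lib → *ikeseajlib*.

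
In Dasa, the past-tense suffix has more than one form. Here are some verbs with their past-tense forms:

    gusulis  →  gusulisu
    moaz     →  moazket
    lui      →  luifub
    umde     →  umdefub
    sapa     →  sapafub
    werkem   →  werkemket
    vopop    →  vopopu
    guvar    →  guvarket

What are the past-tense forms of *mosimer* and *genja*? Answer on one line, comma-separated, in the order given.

The alternation tracks the final sound of the stem — -u when the stem ends in a voiceless consonant (*gusulis*, *vopop*); -ket when the stem ends in a voiced consonant (*moaz*, *werkem*, *guvar*); -fub when the stem ends in a vowel (*lui*, *umde*, *sapa*).
Since the final sound of *mosimer* is /r/ (a voiced consonant), it takes -ket, giving *mosimerket*.
Since the final sound of *genja* is /a/ (a vowel), it takes -fub, giving *genjafub*.

mosimerket, genjafub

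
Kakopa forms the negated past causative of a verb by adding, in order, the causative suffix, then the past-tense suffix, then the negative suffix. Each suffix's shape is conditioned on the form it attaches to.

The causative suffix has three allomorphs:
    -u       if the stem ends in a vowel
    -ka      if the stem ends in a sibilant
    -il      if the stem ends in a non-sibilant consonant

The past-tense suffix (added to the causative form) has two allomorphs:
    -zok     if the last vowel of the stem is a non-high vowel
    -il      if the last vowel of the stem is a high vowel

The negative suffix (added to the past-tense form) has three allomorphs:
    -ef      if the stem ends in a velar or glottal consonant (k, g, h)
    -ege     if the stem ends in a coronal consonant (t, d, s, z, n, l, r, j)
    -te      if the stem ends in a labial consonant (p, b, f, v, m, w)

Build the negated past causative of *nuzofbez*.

*nuzofbez*: final sound = /z/, a sibilant → -ka → *nuzofbezka*.
The causative form *nuzofbezka*: last vowel = /a/, a non-high vowel → -zok → *nuzofbezkazok*.
The past-tense form *nuzofbezkazok* — final consonant /k/ (velar/glottal) → -ef → *nuzofbezkazokef*.

nuzofbezkazokef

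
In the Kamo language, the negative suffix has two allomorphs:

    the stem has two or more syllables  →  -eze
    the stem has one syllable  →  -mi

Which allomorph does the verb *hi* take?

-mi

*hi* (one syllable) → -mi.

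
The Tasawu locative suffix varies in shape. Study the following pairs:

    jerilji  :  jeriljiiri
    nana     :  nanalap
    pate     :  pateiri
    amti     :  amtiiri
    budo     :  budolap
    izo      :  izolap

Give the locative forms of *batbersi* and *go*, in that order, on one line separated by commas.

Looking at the last vowel of each stem: -iri when the last vowel of the stem is a front vowel (*jerilji*, *pate*, *amti*); -lap when the last vowel of the stem is a back vowel (*nana*, *budo*, *izo*).
The last vowel of *batbersi* is /i/, which is a front vowel, so the suffix is -iri, giving *batbersiiri*.
Since the last vowel of *go* is /o/ (a back vowel), it takes -lap, giving *golap*.

batbersiiri, golap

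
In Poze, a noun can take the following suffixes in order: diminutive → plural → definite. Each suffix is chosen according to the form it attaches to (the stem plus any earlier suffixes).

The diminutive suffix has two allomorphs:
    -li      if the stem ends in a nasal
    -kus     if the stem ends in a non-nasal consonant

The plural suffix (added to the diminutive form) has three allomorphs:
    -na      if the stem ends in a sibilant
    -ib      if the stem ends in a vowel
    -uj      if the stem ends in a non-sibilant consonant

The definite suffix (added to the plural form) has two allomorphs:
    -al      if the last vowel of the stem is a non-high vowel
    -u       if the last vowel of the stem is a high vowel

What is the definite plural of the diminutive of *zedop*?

zedopkusnaal

Since the final consonant of *zedop* is /p/ (non-nasal), it takes -kus, giving *zedopkus*.
The final sound of the diminutive form *zedopkus* is /s/, which is a sibilant, so the plural suffix is -na, giving *zedopkusna*.
The last vowel of the plural form *zedopkusna* is /a/, which is a non-high vowel, so the definite suffix is -al, giving *zedopkusnaal*.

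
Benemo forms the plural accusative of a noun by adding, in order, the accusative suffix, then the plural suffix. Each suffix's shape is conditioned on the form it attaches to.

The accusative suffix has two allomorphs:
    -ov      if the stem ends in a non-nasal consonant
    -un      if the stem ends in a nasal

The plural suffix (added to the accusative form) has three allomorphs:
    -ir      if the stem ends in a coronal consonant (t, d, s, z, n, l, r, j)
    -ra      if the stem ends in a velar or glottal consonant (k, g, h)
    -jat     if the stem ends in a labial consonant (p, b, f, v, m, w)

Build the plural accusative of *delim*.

delimunir

Since the final consonant of *delim* is /m/ (a nasal), it takes -un, giving *delimun*.
The accusative form *delimun* — final consonant /n/ (coronal) → -ir → *delimunir*.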